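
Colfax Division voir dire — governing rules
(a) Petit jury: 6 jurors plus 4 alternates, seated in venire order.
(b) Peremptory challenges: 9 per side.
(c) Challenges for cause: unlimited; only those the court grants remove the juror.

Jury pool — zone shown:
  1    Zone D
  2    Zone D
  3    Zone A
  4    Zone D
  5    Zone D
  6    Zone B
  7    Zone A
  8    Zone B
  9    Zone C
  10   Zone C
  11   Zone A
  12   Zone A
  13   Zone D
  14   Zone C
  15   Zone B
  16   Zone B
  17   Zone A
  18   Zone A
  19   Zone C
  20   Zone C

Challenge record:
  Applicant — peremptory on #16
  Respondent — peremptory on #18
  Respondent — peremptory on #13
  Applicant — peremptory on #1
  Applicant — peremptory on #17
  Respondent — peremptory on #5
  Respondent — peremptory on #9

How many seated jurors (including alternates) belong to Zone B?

Removed: #1, #5, #9, #13, #16, #17, #18.
Seated (10 incl. alternates): #2, #3, #4, #6, #7, #8, #10, #11, #12, #14.
Of those, in Zone B: #6, #8 → 2.

2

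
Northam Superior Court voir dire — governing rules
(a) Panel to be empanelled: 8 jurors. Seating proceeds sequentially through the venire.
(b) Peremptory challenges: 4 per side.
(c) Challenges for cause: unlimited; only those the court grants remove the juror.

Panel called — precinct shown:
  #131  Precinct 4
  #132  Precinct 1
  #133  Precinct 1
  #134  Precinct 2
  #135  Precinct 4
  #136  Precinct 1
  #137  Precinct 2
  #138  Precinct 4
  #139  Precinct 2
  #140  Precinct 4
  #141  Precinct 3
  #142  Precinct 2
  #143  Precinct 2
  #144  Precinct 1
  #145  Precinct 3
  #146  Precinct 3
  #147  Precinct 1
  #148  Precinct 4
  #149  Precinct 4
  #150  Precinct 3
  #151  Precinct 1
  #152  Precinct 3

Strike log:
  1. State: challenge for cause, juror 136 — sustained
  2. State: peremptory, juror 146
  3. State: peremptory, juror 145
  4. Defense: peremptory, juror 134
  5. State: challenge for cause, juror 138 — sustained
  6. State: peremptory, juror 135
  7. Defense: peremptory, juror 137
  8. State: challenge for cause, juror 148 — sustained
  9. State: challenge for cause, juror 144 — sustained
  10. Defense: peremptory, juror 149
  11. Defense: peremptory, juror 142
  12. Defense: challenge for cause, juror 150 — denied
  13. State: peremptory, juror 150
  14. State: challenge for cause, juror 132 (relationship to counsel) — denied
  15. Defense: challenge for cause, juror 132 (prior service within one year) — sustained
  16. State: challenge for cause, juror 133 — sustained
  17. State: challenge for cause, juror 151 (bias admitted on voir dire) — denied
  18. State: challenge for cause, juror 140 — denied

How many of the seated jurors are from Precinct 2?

Removed: #132, #133, #134, #135, #136, #137, #138, #142, #144, #145, #146, #148, #149, #150.
Seated jurors 1–8: #131, #139, #140, #141, #143, #147, #151, #152.
Of those, in Precinct 2: #139, #143 → 2.

2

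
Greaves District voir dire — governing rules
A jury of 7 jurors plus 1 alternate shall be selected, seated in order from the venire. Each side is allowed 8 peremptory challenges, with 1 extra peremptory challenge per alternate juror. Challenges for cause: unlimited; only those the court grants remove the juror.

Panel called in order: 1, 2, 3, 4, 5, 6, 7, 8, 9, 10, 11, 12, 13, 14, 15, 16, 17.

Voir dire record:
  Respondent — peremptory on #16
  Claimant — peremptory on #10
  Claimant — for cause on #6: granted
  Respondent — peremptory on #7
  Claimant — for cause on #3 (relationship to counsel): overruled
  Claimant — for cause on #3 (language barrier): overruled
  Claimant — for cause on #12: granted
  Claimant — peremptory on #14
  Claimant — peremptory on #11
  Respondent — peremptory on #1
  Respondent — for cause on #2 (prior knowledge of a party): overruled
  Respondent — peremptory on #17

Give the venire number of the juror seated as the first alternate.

15

Removed: #1, #6, #7, #10, #11, #12, #14, #16, #17. (#2, #3 stay — for-cause denied.)
Filling seats in venire order through position 8: #2, #3, #4, #5, #8, #9, #13, #15.
So alternate 1 is #15.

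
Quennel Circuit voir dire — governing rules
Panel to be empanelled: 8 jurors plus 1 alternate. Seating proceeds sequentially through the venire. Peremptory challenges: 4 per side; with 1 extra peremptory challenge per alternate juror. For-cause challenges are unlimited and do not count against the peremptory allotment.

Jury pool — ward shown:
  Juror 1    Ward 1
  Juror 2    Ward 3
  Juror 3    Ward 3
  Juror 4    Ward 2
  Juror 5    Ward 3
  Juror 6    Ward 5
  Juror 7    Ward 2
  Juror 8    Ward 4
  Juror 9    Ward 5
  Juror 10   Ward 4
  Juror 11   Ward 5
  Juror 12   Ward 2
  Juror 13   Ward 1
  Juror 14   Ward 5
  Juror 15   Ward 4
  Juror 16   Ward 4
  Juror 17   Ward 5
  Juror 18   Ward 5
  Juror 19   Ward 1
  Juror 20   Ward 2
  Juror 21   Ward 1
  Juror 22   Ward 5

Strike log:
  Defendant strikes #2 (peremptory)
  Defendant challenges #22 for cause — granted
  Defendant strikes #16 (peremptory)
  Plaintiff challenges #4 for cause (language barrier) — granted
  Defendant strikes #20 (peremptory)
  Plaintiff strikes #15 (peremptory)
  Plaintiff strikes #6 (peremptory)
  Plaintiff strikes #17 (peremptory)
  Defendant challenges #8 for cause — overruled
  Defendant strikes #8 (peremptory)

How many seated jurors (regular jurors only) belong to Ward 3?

Removed: #2, #4, #6, #8, #15, #16, #17, #20, #22.
Seated jurors 1–8: #1, #3, #5, #7, #9, #10, #11, #12 (alternates #13 not counted).
Of those, in Ward 3: #3, #5 → 2.

2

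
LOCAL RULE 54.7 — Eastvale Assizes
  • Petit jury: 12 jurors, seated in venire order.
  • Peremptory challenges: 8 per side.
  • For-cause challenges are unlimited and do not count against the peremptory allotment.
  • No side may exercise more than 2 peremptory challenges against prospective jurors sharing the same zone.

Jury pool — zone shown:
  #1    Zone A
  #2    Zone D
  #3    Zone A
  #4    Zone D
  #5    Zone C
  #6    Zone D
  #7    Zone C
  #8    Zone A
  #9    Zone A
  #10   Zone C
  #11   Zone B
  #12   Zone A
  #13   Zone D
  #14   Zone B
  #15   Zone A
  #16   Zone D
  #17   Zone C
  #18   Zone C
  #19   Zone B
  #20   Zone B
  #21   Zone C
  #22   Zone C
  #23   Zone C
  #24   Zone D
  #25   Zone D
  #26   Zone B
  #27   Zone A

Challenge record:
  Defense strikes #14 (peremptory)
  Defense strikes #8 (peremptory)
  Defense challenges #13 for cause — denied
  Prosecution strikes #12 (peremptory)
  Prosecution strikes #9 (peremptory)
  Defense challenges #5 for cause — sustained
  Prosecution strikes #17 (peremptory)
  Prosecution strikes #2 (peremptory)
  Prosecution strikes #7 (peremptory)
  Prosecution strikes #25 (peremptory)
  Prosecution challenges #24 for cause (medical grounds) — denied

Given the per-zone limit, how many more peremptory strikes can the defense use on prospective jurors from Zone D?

2

Defense peremptories so far: #14, #8 — 2 of 8 used, 6 left overall.
Against Zone D: none yet — per-zone cap 2 leaves 2.
Binding limit: min(6, 2) = 2.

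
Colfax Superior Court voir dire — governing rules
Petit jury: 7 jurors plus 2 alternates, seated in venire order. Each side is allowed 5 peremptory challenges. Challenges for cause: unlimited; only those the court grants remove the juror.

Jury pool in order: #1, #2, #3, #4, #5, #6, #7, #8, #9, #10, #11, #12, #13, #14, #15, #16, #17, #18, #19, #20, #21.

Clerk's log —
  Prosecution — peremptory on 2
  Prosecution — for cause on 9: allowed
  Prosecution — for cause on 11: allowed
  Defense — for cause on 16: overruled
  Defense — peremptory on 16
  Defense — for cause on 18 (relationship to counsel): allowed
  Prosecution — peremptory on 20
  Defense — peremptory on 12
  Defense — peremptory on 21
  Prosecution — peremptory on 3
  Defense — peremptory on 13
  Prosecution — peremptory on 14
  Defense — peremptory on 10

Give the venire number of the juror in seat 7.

Removed: #2, #3, #9, #10, #11, #12, #13, #14, #16, #18, #20, #21.
Seating in order: seats 1–7 → #1, #4, #5, #6, #7, #8, #15; alternates → #17, #19.
So seat 7 is #15.

15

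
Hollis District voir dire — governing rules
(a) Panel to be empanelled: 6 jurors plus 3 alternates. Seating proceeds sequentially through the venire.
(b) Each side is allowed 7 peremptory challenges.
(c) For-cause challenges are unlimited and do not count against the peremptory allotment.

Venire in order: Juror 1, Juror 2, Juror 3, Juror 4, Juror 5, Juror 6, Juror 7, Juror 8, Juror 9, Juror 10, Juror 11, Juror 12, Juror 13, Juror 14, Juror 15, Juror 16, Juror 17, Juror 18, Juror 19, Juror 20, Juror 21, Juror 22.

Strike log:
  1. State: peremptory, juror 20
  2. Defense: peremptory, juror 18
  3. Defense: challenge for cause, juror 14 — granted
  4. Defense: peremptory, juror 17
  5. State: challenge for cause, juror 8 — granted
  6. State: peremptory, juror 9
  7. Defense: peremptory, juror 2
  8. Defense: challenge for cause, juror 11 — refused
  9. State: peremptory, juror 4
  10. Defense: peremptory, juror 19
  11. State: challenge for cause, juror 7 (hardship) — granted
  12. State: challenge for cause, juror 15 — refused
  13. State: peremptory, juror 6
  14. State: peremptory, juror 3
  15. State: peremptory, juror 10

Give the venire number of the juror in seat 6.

Removed: #2, #3, #4, #6, #7, #8, #9, #10, #14, #17, #18, #19, #20. (#11, #15 stay — for-cause denied.)
Seating in order: seats 1–6 → #1, #5, #11, #12, #13, #15; alternates → #16, #21, #22.
So seat 6 is #15.

15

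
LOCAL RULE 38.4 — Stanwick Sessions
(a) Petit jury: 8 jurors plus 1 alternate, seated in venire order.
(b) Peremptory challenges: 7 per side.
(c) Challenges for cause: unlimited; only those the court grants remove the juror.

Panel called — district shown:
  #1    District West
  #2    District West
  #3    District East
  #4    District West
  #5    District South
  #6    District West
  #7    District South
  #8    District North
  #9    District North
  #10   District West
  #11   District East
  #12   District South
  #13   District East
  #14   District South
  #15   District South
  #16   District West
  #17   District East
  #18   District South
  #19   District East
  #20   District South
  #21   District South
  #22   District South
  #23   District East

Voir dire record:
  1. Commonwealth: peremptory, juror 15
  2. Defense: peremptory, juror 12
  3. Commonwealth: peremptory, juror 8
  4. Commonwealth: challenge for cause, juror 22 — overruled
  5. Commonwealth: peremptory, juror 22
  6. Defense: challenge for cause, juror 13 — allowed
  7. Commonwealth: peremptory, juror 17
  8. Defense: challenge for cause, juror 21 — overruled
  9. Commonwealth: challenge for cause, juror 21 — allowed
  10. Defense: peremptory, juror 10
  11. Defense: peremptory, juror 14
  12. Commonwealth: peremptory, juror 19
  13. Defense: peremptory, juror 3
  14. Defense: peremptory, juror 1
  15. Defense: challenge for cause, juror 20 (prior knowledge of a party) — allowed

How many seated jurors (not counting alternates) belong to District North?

Removed: #1, #3, #8, #10, #12, #13, #14, #15, #17, #19, #20, #21, #22.
Seated jurors 1–8: #2, #4, #5, #6, #7, #9, #11, #16 (alternates #18 not counted).
Of those, in District North: #9 → 1.

1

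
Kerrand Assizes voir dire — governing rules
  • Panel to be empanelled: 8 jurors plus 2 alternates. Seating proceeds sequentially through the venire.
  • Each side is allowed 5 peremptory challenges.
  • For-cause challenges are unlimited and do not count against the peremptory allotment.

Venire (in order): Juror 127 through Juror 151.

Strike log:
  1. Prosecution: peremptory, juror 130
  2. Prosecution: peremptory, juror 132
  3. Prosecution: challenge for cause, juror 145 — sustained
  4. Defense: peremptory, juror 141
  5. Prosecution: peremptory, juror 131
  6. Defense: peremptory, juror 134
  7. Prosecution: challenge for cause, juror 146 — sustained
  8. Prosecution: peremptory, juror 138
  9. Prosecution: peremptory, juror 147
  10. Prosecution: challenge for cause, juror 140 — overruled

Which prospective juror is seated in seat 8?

Removed: #130, #131, #132, #134, #138, #141, #145, #146, #147. (#140 stays — for-cause denied.)
Seating in order: seats 1–8 → #127, #128, #129, #133, #135, #136, #137, #139; alternates → #140, #142.
So seat 8 is #139.

139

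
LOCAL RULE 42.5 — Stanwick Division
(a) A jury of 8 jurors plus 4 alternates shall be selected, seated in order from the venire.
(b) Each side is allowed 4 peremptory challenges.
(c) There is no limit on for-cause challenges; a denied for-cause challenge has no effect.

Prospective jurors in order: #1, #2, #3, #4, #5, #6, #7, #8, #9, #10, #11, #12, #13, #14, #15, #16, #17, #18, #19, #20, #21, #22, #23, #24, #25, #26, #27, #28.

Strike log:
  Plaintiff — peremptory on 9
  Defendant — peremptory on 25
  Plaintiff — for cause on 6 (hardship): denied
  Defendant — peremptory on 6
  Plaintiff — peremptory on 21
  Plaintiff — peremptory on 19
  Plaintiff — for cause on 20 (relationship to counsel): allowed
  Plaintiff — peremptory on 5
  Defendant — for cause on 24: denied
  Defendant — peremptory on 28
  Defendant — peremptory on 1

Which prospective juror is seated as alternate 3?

15

Removed: #1, #5, #6, #9, #19, #20, #21, #25, #28. (#24 stays — for-cause denied.)
Seating in order: seats 1–8 → #2, #3, #4, #7, #8, #10, #11, #12; alternates → #13, #14, #15, #16.
So alternate 3 is #15.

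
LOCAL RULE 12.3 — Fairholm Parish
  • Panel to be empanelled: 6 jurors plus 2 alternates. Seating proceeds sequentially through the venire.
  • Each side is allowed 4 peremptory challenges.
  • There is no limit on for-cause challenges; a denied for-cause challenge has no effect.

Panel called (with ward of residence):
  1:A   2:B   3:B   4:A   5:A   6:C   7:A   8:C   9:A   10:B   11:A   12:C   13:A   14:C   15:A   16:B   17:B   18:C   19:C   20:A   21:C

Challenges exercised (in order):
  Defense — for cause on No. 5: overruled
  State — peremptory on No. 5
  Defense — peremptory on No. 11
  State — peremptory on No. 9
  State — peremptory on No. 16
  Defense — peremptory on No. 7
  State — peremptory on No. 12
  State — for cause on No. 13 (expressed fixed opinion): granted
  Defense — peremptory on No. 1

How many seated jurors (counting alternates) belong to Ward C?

3

Removed: #1, #5, #7, #9, #11, #12, #13, #16.
Seated (8 incl. alternates): #2, #3, #4, #6, #8, #10, #14, #15.
Of those, in Ward C: #6, #8, #14 → 3.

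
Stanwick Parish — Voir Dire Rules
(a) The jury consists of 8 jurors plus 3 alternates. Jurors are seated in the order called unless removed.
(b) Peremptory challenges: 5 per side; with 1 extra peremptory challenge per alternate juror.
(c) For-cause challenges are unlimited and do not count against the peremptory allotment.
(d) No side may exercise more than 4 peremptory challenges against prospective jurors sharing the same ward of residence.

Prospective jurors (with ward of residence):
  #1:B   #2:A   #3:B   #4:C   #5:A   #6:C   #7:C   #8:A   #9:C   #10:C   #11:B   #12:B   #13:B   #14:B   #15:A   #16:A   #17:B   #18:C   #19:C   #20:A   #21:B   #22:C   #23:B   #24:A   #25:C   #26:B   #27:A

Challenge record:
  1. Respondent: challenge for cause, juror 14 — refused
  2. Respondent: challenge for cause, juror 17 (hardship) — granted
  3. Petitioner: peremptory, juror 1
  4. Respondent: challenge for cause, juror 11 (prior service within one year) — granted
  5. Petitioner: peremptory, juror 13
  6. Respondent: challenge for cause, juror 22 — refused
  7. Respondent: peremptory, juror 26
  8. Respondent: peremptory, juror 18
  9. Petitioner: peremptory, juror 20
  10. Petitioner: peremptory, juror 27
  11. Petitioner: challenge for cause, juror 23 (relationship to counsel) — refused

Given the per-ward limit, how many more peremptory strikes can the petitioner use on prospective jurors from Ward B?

Petitioner peremptories so far: #1, #13, #20, #27 — 4 of 8 used, 4 left overall.
Against Ward B: #1, #13 — 2 used; per-ward cap 4 leaves 2.
Binding limit: min(4, 2) = 2.

2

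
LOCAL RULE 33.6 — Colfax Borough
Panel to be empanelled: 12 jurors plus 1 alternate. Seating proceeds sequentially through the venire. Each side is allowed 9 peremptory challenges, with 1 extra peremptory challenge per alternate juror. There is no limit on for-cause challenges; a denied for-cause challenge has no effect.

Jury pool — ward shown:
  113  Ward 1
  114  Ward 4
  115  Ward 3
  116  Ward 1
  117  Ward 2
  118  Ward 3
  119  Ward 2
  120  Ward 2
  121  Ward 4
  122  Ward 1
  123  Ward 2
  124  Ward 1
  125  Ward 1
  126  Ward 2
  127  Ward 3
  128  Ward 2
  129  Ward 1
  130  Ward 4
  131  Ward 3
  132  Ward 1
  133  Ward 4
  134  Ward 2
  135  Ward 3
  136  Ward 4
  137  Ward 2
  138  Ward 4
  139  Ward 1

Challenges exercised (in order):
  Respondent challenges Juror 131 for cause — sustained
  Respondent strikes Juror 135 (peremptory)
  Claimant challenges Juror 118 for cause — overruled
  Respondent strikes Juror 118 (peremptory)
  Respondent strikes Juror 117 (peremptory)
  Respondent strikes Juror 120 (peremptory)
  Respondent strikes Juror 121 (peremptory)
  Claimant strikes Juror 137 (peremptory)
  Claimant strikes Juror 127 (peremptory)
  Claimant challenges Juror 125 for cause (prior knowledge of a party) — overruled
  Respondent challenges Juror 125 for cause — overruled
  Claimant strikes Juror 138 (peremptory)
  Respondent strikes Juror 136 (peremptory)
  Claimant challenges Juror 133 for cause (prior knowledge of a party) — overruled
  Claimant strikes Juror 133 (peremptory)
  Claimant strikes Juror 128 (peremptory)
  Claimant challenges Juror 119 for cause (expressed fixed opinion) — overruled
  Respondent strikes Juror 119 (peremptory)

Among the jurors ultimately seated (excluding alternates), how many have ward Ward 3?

Removed: #117, #118, #119, #120, #121, #127, #128, #131, #133, #135, #136, #137, #138.
Seated jurors 1–12: #113, #114, #115, #116, #122, #123, #124, #125, #126, #129, #130, #132 (alternates #134 not counted).
Of those, in Ward 3: #115 → 1.

1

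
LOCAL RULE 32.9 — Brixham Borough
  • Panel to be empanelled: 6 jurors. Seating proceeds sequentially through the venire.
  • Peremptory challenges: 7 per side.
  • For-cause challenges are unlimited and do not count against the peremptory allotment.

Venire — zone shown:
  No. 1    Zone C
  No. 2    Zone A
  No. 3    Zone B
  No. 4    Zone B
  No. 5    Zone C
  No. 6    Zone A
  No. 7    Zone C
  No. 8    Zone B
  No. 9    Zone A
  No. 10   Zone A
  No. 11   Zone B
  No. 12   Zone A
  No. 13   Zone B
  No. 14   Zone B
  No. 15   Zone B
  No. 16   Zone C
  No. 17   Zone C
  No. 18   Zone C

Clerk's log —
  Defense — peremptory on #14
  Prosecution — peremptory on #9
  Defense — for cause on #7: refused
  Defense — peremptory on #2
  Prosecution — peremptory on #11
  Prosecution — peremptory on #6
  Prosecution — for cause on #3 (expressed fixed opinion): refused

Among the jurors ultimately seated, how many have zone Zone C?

Removed: #2, #6, #9, #11, #14.
Seated jurors 1–6: #1, #3, #4, #5, #7, #8.
Of those, in Zone C: #1, #5, #7 → 3.

3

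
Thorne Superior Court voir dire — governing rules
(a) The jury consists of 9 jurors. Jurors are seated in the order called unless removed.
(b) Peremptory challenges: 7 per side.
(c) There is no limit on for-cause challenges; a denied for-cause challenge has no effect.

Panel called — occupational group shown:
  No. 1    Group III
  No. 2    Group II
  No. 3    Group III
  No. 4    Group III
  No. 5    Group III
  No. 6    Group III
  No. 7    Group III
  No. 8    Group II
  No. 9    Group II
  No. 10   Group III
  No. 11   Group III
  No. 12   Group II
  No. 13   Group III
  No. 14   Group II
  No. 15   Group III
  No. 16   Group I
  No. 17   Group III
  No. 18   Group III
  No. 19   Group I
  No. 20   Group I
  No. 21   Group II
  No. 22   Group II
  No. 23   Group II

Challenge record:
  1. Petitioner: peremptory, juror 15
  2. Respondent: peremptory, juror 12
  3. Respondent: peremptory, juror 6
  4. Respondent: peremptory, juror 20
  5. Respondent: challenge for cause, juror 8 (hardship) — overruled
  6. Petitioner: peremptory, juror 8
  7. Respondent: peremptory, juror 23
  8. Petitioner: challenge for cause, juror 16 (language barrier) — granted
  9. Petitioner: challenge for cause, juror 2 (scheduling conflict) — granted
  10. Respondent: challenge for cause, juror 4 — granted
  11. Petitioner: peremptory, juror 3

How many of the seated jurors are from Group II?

Removed: #2, #3, #4, #6, #8, #12, #15, #16, #20, #23.
Seated jurors 1–9: #1, #5, #7, #9, #10, #11, #13, #14, #17.
Of those, in Group II: #9, #14 → 2.

2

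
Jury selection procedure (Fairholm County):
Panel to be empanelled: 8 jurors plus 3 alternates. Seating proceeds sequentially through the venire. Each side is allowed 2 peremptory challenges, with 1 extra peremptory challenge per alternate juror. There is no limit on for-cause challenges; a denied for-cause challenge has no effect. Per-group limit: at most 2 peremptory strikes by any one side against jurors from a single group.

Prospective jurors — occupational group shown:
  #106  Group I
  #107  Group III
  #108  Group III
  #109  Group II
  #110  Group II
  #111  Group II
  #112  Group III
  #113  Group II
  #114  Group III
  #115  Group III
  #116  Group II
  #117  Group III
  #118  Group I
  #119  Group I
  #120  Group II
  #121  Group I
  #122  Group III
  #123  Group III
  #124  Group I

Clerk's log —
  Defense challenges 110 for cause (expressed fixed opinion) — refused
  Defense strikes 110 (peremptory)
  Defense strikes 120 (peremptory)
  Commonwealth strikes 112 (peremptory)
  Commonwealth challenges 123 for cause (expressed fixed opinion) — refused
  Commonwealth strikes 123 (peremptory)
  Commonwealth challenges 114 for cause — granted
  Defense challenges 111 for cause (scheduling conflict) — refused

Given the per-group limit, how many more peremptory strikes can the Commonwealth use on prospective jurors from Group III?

Commonwealth peremptories so far: #112, #123 — 2 of 5 used, 3 left overall.
Against Group III: #112, #123 — 2 used; per-group cap 2 leaves 0.
Binding limit: min(3, 0) = 0.

0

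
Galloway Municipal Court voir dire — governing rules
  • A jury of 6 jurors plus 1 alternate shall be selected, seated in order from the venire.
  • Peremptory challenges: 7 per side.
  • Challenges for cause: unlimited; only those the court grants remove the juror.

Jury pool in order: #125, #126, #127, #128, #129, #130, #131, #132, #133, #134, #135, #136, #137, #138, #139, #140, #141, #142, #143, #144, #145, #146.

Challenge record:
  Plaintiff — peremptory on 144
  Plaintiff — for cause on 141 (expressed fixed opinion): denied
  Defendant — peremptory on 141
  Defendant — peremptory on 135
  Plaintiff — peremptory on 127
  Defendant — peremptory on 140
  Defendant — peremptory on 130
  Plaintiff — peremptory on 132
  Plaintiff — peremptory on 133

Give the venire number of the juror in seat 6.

Removed: #127, #130, #132, #133, #135, #140, #141, #144.
Filling seats in venire order through position 6: #125, #126, #128, #129, #131, #134.
So seat 6 is #134.

134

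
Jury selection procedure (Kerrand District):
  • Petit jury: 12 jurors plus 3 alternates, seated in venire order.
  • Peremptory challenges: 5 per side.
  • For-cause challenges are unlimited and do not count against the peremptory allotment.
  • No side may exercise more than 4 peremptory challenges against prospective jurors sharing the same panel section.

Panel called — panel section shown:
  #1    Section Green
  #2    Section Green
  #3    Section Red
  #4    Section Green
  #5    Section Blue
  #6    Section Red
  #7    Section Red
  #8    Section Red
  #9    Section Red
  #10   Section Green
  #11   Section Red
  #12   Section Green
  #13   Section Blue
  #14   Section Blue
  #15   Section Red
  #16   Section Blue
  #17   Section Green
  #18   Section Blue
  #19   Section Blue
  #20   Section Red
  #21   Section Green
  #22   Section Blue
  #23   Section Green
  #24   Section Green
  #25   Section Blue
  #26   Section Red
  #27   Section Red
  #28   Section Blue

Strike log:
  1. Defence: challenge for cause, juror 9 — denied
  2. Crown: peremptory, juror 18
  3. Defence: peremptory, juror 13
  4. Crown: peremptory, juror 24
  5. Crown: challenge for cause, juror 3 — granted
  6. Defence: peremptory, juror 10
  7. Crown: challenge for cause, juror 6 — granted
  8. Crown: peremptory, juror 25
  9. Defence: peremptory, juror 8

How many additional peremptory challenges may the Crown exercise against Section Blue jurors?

2

Crown peremptories so far: #18, #24, #25 — 3 of 5 used, 2 left overall.
Against Section Blue: #18, #25 — 2 used; per-section cap 4 leaves 2.
Binding limit: min(2, 2) = 2.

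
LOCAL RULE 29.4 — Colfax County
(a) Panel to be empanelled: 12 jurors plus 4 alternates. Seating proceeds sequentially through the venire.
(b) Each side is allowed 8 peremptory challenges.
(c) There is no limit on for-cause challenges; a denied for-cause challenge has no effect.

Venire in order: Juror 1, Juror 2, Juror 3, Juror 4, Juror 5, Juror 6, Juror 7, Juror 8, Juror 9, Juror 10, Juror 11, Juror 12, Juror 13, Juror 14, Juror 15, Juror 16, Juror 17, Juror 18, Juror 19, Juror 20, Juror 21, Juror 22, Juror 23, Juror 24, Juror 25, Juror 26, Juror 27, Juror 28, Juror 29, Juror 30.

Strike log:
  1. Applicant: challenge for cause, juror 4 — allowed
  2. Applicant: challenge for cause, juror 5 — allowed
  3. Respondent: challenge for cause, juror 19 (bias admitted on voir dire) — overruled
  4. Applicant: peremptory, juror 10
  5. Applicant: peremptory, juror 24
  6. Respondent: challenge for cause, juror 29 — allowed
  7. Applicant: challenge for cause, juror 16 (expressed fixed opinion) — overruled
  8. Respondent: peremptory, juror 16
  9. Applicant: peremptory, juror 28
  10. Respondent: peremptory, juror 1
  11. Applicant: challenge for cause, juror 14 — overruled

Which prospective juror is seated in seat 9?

13

Removed: #1, #4, #5, #10, #16, #24, #28, #29. (#14, #19 stay — for-cause denied.)
Seating in order: seats 1–12 → #2, #3, #6, #7, #8, #9, #11, #12, #13, #14, #15, #17; alternates → #18, #19, #20, #21.
So seat 9 is #13.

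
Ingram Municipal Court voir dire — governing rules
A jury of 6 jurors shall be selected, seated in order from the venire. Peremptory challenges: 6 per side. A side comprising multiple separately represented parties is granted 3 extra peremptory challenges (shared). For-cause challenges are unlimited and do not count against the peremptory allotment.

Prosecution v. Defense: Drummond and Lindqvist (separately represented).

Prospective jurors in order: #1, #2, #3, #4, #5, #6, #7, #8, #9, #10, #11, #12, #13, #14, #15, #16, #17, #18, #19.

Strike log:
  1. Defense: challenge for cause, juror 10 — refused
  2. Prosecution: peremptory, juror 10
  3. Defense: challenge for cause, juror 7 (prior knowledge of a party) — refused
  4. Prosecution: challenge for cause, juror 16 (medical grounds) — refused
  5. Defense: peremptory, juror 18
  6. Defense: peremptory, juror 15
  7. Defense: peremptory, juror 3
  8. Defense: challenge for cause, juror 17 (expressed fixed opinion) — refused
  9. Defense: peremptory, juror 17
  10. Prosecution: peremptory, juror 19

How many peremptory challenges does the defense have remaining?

5

Defense allotment: 6 base + 3 multi-party = 9.
Defense peremptories used: #18, #15, #3, #17 — 4 (for-cause on #10, #7, #17 don't count).
Remaining: 9 − 4 = 5.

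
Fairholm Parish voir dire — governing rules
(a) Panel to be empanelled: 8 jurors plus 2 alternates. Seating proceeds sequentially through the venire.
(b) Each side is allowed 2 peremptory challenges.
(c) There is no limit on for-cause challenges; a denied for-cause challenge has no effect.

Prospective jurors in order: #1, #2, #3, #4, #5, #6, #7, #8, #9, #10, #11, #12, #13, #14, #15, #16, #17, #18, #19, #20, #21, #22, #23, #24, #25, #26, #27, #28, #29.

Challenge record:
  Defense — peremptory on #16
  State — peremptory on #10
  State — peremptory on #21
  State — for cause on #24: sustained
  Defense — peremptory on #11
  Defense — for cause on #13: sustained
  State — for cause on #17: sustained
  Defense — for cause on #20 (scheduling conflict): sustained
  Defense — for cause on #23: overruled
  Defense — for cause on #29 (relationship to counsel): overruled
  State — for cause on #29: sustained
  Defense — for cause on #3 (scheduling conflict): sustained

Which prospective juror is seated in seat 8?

9

Removed: #3, #10, #11, #13, #16, #17, #20, #21, #24, #29. (#23 stays — for-cause denied.)
Seating in order: seats 1–8 → #1, #2, #4, #5, #6, #7, #8, #9; alternates → #12, #14.
So seat 8 is #9.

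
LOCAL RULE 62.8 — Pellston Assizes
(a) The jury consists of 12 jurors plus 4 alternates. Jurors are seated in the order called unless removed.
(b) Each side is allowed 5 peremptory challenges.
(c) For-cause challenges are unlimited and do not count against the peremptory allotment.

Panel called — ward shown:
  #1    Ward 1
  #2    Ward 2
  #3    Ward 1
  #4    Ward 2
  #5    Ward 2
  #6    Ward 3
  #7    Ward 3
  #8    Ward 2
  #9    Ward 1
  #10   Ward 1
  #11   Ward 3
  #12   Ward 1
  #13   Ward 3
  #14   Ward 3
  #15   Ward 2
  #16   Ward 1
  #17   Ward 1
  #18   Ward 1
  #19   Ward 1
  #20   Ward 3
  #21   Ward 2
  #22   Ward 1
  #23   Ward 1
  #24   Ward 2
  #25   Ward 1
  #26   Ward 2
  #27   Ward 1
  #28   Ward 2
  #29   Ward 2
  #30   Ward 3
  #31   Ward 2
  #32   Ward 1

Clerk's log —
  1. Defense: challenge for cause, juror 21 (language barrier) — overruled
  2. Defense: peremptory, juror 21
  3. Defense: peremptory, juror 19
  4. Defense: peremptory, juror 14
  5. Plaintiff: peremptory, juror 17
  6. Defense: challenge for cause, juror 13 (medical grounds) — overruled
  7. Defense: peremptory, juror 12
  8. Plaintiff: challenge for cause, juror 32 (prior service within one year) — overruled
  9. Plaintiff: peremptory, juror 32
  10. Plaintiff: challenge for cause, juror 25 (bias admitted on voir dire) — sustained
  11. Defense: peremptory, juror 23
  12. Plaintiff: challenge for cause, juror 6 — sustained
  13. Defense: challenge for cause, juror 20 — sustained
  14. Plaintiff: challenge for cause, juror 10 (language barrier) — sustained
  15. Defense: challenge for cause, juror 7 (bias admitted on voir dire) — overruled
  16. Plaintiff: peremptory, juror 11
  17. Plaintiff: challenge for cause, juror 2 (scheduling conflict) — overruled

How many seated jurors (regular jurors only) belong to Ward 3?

Removed: #6, #10, #11, #12, #14, #17, #19, #20, #21, #23, #25, #32.
Seated jurors 1–12: #1, #2, #3, #4, #5, #7, #8, #9, #13, #15, #16, #18 (alternates #22, #24, #26, #27 not counted).
Of those, in Ward 3: #7, #13 → 2.

2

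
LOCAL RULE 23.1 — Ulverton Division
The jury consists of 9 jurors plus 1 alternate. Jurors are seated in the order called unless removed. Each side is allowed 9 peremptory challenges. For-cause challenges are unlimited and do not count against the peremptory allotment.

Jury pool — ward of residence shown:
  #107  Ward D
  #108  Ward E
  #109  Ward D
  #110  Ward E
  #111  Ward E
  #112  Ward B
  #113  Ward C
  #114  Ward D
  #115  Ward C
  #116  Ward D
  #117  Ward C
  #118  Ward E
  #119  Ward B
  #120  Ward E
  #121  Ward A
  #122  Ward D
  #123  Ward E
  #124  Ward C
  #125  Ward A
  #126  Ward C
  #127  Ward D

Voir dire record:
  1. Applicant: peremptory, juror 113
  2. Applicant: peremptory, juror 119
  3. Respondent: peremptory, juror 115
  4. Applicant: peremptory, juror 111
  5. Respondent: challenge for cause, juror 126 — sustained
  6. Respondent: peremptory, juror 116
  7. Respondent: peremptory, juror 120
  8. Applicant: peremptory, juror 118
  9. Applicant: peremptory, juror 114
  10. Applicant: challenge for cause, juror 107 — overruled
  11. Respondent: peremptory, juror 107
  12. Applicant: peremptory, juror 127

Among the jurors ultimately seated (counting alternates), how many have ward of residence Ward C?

Removed: #107, #111, #113, #114, #115, #116, #118, #119, #120, #126, #127.
Seated (10 incl. alternates): #108, #109, #110, #112, #117, #121, #122, #123, #124, #125.
Of those, in Ward C: #117, #124 → 2.

2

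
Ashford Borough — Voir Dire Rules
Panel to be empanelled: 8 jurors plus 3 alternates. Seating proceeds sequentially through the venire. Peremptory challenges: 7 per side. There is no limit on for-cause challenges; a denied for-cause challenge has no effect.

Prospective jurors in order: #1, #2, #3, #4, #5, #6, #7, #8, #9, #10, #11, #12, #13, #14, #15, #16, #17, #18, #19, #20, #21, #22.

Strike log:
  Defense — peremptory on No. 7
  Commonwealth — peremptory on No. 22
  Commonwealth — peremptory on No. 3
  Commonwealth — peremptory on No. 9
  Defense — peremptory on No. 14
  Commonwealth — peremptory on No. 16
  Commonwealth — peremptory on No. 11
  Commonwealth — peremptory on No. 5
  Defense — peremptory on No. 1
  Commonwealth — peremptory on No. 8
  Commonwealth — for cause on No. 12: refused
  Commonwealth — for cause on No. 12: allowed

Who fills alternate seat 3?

Removed: #1, #3, #5, #7, #8, #9, #11, #12, #14, #16, #22.
Seating in order: seats 1–8 → #2, #4, #6, #10, #13, #15, #17, #18; alternates → #19, #20, #21.
So alternate 3 is #21.

21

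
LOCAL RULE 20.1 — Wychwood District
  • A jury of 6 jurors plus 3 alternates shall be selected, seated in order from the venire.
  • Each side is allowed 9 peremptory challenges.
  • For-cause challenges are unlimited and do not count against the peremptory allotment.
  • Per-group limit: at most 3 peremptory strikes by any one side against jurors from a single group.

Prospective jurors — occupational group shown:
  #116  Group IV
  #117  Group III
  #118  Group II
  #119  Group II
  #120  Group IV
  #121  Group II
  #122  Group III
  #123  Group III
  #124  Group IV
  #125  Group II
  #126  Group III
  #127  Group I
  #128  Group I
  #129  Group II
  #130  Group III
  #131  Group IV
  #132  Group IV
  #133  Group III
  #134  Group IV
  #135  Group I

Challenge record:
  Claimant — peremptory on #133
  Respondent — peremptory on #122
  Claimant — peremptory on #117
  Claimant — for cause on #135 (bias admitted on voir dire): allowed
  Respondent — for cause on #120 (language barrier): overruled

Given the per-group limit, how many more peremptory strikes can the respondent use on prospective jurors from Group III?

Respondent peremptories so far: #122 — 1 of 9 used, 8 left overall.
Against Group III: #122 — 1 used; per-group cap 3 leaves 2.
Binding limit: min(8, 2) = 2.

2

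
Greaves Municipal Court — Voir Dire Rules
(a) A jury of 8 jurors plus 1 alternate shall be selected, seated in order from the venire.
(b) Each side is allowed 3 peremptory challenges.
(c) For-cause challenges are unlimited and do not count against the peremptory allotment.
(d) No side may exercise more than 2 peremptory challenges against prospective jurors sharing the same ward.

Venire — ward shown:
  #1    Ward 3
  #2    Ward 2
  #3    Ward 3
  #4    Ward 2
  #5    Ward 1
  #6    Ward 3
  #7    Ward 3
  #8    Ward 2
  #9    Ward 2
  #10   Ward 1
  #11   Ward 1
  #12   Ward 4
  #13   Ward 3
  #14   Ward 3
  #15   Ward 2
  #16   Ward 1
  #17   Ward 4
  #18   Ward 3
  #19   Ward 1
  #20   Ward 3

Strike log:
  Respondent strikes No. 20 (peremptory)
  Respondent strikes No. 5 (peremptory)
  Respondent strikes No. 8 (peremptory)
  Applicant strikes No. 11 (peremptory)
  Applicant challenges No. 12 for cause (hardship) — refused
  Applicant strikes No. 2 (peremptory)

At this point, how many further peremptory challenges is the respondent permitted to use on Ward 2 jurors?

Respondent peremptories so far: #20, #5, #8 — 3 of 3 used, 0 left overall.
Against Ward 2: #8 — 1 used; per-ward cap 2 leaves 1.
Binding limit: min(0, 1) = 0.

0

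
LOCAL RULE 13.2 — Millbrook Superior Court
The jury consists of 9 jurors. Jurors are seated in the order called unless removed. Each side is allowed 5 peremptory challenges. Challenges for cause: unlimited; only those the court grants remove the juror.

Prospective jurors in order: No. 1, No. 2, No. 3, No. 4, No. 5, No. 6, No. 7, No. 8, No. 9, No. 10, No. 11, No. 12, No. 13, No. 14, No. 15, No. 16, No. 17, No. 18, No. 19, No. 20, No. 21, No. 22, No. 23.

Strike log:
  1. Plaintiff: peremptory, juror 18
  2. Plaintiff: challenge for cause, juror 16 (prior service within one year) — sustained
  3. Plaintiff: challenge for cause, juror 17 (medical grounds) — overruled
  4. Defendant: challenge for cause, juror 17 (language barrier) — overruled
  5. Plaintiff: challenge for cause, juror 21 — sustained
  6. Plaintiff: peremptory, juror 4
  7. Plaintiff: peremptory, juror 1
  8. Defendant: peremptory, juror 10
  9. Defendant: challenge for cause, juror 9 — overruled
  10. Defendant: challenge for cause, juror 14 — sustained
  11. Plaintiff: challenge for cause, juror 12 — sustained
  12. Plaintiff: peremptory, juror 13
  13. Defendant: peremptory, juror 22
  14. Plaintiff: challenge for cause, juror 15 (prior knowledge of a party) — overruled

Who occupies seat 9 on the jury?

15

Removed: #1, #4, #10, #12, #13, #14, #16, #18, #21, #22. (#9, #15, #17 stay — for-cause denied.)
Seating in order: seats 1–9 → #2, #3, #5, #6, #7, #8, #9, #11, #15.
So seat 9 is #15.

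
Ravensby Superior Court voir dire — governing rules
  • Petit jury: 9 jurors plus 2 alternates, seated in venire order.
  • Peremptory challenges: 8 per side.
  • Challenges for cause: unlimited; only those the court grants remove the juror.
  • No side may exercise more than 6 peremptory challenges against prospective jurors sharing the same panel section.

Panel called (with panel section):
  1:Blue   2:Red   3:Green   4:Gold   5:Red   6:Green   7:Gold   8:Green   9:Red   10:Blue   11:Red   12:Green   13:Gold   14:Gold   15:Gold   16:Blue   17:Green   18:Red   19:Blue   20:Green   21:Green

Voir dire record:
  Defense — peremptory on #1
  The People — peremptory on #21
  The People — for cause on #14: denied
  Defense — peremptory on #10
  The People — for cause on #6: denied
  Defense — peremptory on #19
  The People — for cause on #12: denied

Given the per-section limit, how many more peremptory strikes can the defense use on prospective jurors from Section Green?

Defense peremptories so far: #1, #10, #19 — 3 of 8 used, 5 left overall.
Against Section Green: none yet — per-section cap 6 leaves 6.
Binding limit: min(5, 6) = 5.

5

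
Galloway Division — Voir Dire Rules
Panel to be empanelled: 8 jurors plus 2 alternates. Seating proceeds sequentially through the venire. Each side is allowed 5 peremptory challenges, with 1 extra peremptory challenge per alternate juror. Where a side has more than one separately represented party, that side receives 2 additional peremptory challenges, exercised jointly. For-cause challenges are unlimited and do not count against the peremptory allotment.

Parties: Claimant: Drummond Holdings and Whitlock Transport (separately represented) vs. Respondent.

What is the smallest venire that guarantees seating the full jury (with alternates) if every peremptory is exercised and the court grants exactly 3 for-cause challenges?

Seats to fill: 8 + 2 alternates = 10.
Peremptories — Claimant: 5 + 1×2 + 2 = 9; Respondent: 5 + 1×2 = 7; total 16.
For-cause removals: 3.
Minimum venire: 10 + 16 + 3 = 29.

29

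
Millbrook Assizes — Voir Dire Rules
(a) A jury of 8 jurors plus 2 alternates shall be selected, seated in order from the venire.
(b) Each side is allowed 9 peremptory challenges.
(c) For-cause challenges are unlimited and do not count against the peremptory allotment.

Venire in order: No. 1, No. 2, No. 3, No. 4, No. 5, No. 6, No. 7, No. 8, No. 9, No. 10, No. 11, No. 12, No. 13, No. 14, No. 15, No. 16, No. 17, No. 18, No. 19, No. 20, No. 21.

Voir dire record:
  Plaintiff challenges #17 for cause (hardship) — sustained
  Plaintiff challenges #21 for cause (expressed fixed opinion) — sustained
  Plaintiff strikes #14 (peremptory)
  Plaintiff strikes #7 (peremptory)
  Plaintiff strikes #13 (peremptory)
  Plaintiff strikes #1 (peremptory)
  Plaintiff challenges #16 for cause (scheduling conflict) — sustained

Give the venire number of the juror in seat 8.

10

Removed: #1, #7, #13, #14, #16, #17, #21.
Seating in order: seats 1–8 → #2, #3, #4, #5, #6, #8, #9, #10; alternates → #11, #12.
So seat 8 is #10.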